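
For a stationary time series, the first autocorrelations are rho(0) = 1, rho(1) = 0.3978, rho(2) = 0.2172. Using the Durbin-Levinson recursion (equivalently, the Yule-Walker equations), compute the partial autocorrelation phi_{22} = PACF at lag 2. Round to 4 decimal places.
\phi_{22} = 0.0700

The PACF at lag k is phi_{kk}, the last component of the solution
to the Yule-Walker system G_k phi = r_k where
  (G_k)_{ij} = rho(|i - j|), (r_k)_i = rho(i), i,j = 1..k.
Equivalently, Durbin-Levinson gives phi_{kk} iteratively:
  phi_{11} = rho(1)
  phi_{kk} = [rho(k) - sum_{j=1..k-1} phi_{k-1,j} rho(k-j)]
            / [1 - sum_{j=1..k-1} phi_{k-1,j} rho(j)],
  phi_{k,j} = phi_{k-1,j} - phi_{kk} phi_{k-1,k-j},  j = 1..k-1.
Step k = 1:
  phi_11 = rho(1) = 0.3978.
Step k = 2:
  phi_22 = [rho(2) - phi_11 rho(1)] / [1 - phi_11 rho(1)] = [0.2172 - (0.3978)(0.3978)] / [1 - (0.3978)(0.3978)]
         = 0.05895516 / 0.84175516 = 0.07.
Therefore phi_{22} = 0.0700.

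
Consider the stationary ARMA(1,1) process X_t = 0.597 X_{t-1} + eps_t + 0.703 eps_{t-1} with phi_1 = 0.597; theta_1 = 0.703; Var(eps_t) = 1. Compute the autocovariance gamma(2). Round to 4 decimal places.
\gamma(2) = 1.7120

Multiply the model equation by X_{t-k} and take expectations. With theta_0 = psi_0 = 1 and psi_j the MA(infinity) weights, this gives
  gamma(k) - sum_i phi_i gamma(k-i) = c_k,
  c_k = sigma^2 * sum_{j=k..q} theta_j psi_{j-k}   (c_k = 0 for k > q),
using gamma(-m) = gamma(m).
psi-weights needed (psi_j = theta_j + sum_i phi_i psi_{j-i}):
  psi_1 = theta_1 + phi_1 = 0.703 + (0.597) = 1.3
Right-hand sides:
  c_0 = sigma^2 (1 + theta_1 psi_1) = 1 * (1 + (0.703)(1.3)) = 1 * 1.9139 = 1.9139
  c_1 = sigma^2 theta_1 = 1 * (0.703) = 0.703
  c_2 = 0
Equations for k = 0 and k = 1 (AR order 1):
  gamma(0) = phi_1 gamma(1) + c_0
  gamma(1) = phi_1 gamma(0) + c_1
Substituting the second into the first: gamma(0) (1 - phi_1^2) = c_0 + phi_1 c_1, so
  gamma(0) = (c_0 + phi_1 c_1) / (1 - phi_1^2) = (1.9139 + (0.597)(0.703)) / (1 - (0.597)^2) = 2.333591 / 0.643591 = 3.625891.
  gamma(1) = phi_1 gamma(0) + c_1 = (0.597)(3.625891) + (0.703) = 2.867657.
For k = 2 (> q): gamma(2) = phi_1 gamma(1) = (0.597)(2.867657) = 1.711991.
Therefore gamma(2) = 1.7120 (to 4 decimal places).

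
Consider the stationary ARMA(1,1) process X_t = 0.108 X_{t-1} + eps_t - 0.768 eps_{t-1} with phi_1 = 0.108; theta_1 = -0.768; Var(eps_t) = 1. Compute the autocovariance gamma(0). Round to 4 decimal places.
\gamma(0) = 1.4407

Multiply the model equation by X_{t-k} and take expectations. With theta_0 = psi_0 = 1 and psi_j the MA(infinity) weights, this gives
  gamma(k) - sum_i phi_i gamma(k-i) = c_k,
  c_k = sigma^2 * sum_{j=k..q} theta_j psi_{j-k}   (c_k = 0 for k > q),
using gamma(-m) = gamma(m).
psi-weights needed (psi_j = theta_j + sum_i phi_i psi_{j-i}):
  psi_1 = theta_1 + phi_1 = -0.768 + (0.108) = -0.66
Right-hand sides:
  c_0 = sigma^2 (1 + theta_1 psi_1) = 1 * (1 + (-0.768)(-0.66)) = 1 * 1.50688 = 1.50688
  c_1 = sigma^2 theta_1 = 1 * (-0.768) = -0.768
  c_2 = 0
Equations for k = 0 and k = 1 (AR order 1):
  gamma(0) = phi_1 gamma(1) + c_0
  gamma(1) = phi_1 gamma(0) + c_1
Substituting the second into the first: gamma(0) (1 - phi_1^2) = c_0 + phi_1 c_1, so
  gamma(0) = (c_0 + phi_1 c_1) / (1 - phi_1^2) = (1.50688 + (0.108)(-0.768)) / (1 - (0.108)^2) = 1.423936 / 0.988336 = 1.440741.
Therefore gamma(0) = 1.4407 (to 4 decimal places).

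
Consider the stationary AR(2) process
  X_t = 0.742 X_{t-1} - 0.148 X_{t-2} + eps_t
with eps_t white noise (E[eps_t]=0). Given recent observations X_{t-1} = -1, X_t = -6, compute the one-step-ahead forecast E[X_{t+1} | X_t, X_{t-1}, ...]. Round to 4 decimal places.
E[X_{t+1} \mid \mathcal F_t] = -4.3040

For an AR(p) model X_t = c + sum_i phi_i X_{t-i} + eps_t, the
one-step-ahead conditional mean is
  E[X_{t+1} | X_t, ...] = c + sum_i phi_i X_{t+1-i}.
Substitute known values:
  E[X_{t+1} | ...] = (0.742) * (-6) + (-0.148) * (-1)
                   = -4.3040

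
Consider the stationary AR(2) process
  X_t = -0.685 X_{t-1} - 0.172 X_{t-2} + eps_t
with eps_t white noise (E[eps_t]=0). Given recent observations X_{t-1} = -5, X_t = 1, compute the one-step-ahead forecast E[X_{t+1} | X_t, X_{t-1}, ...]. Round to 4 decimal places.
E[X_{t+1} \mid \mathcal F_t] = 0.1750

For an AR(p) model X_t = c + sum_i phi_i X_{t-i} + eps_t, the
one-step-ahead conditional mean is
  E[X_{t+1} | X_t, ...] = c + sum_i phi_i X_{t+1-i}.
Substitute known values:
  E[X_{t+1} | ...] = (-0.685) * (1) + (-0.172) * (-5)
                   = 0.1750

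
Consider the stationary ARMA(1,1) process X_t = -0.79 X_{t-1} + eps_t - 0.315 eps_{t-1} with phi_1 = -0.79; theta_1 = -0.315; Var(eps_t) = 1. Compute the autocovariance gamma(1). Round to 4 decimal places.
\gamma(1) = -3.6711

Multiply the model equation by X_{t-k} and take expectations. With theta_0 = psi_0 = 1 and psi_j the MA(infinity) weights, this gives
  gamma(k) - sum_i phi_i gamma(k-i) = c_k,
  c_k = sigma^2 * sum_{j=k..q} theta_j psi_{j-k}   (c_k = 0 for k > q),
using gamma(-m) = gamma(m).
psi-weights needed (psi_j = theta_j + sum_i phi_i psi_{j-i}):
  psi_1 = theta_1 + phi_1 = -0.315 + (-0.79) = -1.105
Right-hand sides:
  c_0 = sigma^2 (1 + theta_1 psi_1) = 1 * (1 + (-0.315)(-1.105)) = 1 * 1.348075 = 1.348075
  c_1 = sigma^2 theta_1 = 1 * (-0.315) = -0.315
  c_2 = 0
Equations for k = 0 and k = 1 (AR order 1):
  gamma(0) = phi_1 gamma(1) + c_0
  gamma(1) = phi_1 gamma(0) + c_1
Substituting the second into the first: gamma(0) (1 - phi_1^2) = c_0 + phi_1 c_1, so
  gamma(0) = (c_0 + phi_1 c_1) / (1 - phi_1^2) = (1.348075 + (-0.79)(-0.315)) / (1 - (-0.79)^2) = 1.596925 / 0.3759 = 4.248271.
  gamma(1) = phi_1 gamma(0) + c_1 = (-0.79)(4.248271) + (-0.315) = -3.671134.
Therefore gamma(1) = -3.6711 (to 4 decimal places).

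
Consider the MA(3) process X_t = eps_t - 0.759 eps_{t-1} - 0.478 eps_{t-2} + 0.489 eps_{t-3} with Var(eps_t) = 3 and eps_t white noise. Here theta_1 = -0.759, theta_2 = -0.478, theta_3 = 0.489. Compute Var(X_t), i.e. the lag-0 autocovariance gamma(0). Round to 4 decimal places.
\gamma(0) = 6.1311

For an MA(q) process X_t = eps_t + sum_i theta_i eps_{t-i} with
Var(eps_t) = sigma^2, the variance is
  gamma(0) = sigma^2 * (1 + sum_i theta_i^2).
  sum_i theta_i^2 = (-0.759)^2 + (-0.478)^2 + (0.489)^2 = 0.576081 + 0.228484 + 0.239121 = 1.043686.
  gamma(0) = 3 * (1 + 1.043686) = 3 * 2.043686 = 6.131058, which rounds to 6.1311.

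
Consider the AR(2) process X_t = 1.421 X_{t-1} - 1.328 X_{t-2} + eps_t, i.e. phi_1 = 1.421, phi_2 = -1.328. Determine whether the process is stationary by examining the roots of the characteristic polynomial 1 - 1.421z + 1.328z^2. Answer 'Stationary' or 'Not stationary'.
\text{Not stationary}

The AR(p) characteristic polynomial is P(z) = 1 - 1.421z + 1.328z^2.
Stationarity requires all roots to lie outside the unit circle, i.e. |z| > 1 for every root.
Set 1 + (-1.421) z + (1.328) z^2 = 0, i.e. a z^2 + b z + c = 0 with a = 1.328, b = -1.421, c = 1.
Discriminant D = b^2 - 4ac = (-1.421)^2 - 4*(1.328)*1 = 2.019241 - (5.312) = -3.292759.
D < 0, so the roots are the complex-conjugate pair z = (-b +/- i sqrt(-D)) / (2a) = 0.535 +/- 0.6832i.
For a conjugate pair |z|^2 = z * conj(z) = (product of roots) = c/a = 1/(1.328) = 0.753012, so |z| = sqrt(0.753012) = 0.8678 for both roots.
Moduli of all roots: 0.8678, 0.8678.
All moduli strictly greater than 1? No.
Verdict: Not stationary.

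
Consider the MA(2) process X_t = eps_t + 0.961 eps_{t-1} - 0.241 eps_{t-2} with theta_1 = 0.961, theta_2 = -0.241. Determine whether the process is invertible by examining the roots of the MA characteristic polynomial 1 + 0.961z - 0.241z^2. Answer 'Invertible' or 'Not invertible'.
\text{Not invertible}

The MA(q) characteristic polynomial is P(z) = 1 + 0.961z - 0.241z^2.
Invertibility requires all roots to lie outside the unit circle, i.e. |z| > 1 for every root.
Set 1 + (0.961) z + (-0.241) z^2 = 0, i.e. a z^2 + b z + c = 0 with a = -0.241, b = 0.961, c = 1.
Discriminant D = b^2 - 4ac = (0.961)^2 - 4*(-0.241)*1 = 0.923521 - (-0.964) = 1.887521.
D >= 0, so the roots are real: z = (-b +/- sqrt(D)) / (2a) = (-0.961 +/- 1.373871) / (-0.482).
  z_1 = (-0.961 + 1.373871) / (-0.482) = -0.8566,   |z_1| = 0.8566.
  z_2 = (-0.961 - 1.373871) / (-0.482) = 4.8441,   |z_2| = 4.8441.
Moduli of all roots: 0.8566, 4.8441.
All moduli strictly greater than 1? No.
Verdict: Not invertible.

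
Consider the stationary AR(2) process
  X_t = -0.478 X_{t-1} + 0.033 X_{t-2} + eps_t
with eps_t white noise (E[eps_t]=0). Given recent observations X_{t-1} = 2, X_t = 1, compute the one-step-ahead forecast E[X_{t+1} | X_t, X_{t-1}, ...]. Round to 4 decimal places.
E[X_{t+1} \mid \mathcal F_t] = -0.4120

For an AR(p) model X_t = c + sum_i phi_i X_{t-i} + eps_t, the
one-step-ahead conditional mean is
  E[X_{t+1} | X_t, ...] = c + sum_i phi_i X_{t+1-i}.
Substitute known values:
  E[X_{t+1} | ...] = (-0.478) * (1) + (0.033) * (2)
                   = -0.4120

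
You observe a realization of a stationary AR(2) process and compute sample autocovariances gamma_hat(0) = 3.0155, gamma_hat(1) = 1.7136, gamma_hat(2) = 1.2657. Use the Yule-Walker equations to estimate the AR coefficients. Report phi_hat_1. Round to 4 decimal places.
\hat\phi_{1} = 0.4870

The Yule-Walker equations for an AR(p) process read, in matrix form,
  Gamma_p phi = r_p,   with   (Gamma_p)_{ij} = gamma(|i - j|),
                       (r_p)_i = gamma(i),   i,j = 1..p.
Substitute the sample gammas (Toeplitz matrix and right-hand side of size 2):
  Gamma_p = [[3.0155, 1.7136], [1.7136, 3.0155]]
  r_p     = [1.7136, 1.2657]
Written out:
  3.0155 phi_1 + 1.7136 phi_2 = 1.7136
  1.7136 phi_1 + 3.0155 phi_2 = 1.2657
Solve by Cramer's rule:
  det = gamma(0)^2 - gamma(1)^2 = (3.0155)^2 - (1.7136)^2 = 9.09324025 - 2.93642496 = 6.15681529
  phi_hat_1 = [gamma(1) gamma(0) - gamma(1) gamma(2)] / det = [(1.7136)(3.0155) - (1.7136)(1.2657)] / 6.15681529 = 2.99845728 / 6.15681529 = 0.487
  phi_hat_2 = [gamma(0) gamma(2) - gamma(1)^2] / det = [(3.0155)(1.2657) - (1.7136)^2] / 6.15681529 = 0.88029339 / 6.15681529 = 0.143
So phi_hat = [0.4870, 0.1430].
Therefore phi_hat_1 = 0.4870.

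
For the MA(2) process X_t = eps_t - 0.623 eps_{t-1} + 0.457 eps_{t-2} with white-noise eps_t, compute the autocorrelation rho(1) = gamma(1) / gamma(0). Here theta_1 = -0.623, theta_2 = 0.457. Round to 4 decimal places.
\rho(1) = -0.5684

For an MA(q) process with theta_0 = 1, the autocovariance is
  gamma(k) = sigma^2 * sum_{i=0..q-k} theta_i * theta_{i+k},
and rho(k) = gamma(k) / gamma(0). Sigma^2 cancels.
  numerator   = (1)*(-0.623) + (-0.623)*(0.457) = -0.907711.
  denominator = (1)^2 + (-0.623)^2 + (0.457)^2 = 1.596978.
  rho(1) = -0.907711 / 1.596978 = -0.5684.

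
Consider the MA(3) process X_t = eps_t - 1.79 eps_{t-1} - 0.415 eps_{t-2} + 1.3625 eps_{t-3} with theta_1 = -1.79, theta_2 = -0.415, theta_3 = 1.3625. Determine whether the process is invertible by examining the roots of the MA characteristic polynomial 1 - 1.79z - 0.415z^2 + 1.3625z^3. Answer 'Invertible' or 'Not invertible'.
\text{Not invertible}

The MA(q) characteristic polynomial is P(z) = 1 - 1.79z - 0.415z^2 + 1.3625z^3.
Invertibility requires all roots to lie outside the unit circle, i.e. |z| > 1 for every root.
Degree 3: look for a simple real root z0 first, then factor out (1 - z/z0) and solve the remaining quadratic.
Testing z0 = 0.8: P(0.8) = 1 + (-1.79)(0.8) + (-0.415)(0.8)^2 + (1.3625)(0.8)^3
  = 1 + (-1.432) + (-0.2656) + (0.6976) = 0.  So z_0 = 0.8 is a root, |z_0| = 0.8.
Divide out the factor (1 - 1.25 z) = (1 - z/z0) (since 1/z0 = 1.25):
  P(z) = (1 - 1.25 z)(1 + (-0.54) z + (-1.09) z^2)
  [check: z-coef -0.54 - (1.25) = -1.79; z^2-coef -1.09 - (1.25)(-0.54) = -0.415; z^3-coef -(1.25)(-1.09) = 1.3625.]
Remaining roots from the quadratic factor 1 + (-0.54) z + (-1.09) z^2:
  Set 1 + (-0.54) z + (-1.09) z^2 = 0, i.e. a z^2 + b z + c = 0 with a = -1.09, b = -0.54, c = 1.
  Discriminant D = b^2 - 4ac = (-0.54)^2 - 4*(-1.09)*1 = 0.2916 - (-4.36) = 4.6516.
  D >= 0, so the roots are real: z = (-b +/- sqrt(D)) / (2a) = (0.54 +/- 2.156757) / (-2.18).
    z_1 = (0.54 + 2.156757) / (-2.18) = -1.237,   |z_1| = 1.237.
    z_2 = (0.54 - 2.156757) / (-2.18) = 0.7416,   |z_2| = 0.7416.
Moduli of all roots: 0.8000, 1.2370, 0.7416.
All moduli strictly greater than 1? No.
Verdict: Not invertible.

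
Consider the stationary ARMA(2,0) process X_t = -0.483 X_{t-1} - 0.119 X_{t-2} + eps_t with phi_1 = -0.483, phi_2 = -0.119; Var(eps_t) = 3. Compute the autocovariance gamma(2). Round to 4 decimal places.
\gamma(2) = 0.3346

Multiply the model equation by X_{t-k} and take expectations. With theta_0 = psi_0 = 1 and psi_j the MA(infinity) weights, this gives
  gamma(k) - sum_i phi_i gamma(k-i) = c_k,
  c_k = sigma^2 * sum_{j=k..q} theta_j psi_{j-k}   (c_k = 0 for k > q),
using gamma(-m) = gamma(m).
Pure AR (q = 0): c_0 = sigma^2 = 3, c_k = 0 for k >= 1.
Equations for k = 0, 1, 2 (AR order 2, c_2 = 0):
  (E0) gamma(0) = phi_1 gamma(1) + phi_2 gamma(2) + c_0
  (E1) gamma(1) = phi_1 gamma(0) + phi_2 gamma(1) + c_1
  (E2) gamma(2) = phi_1 gamma(1) + phi_2 gamma(0)
From (E1): gamma(1) = A gamma(0) + B with
  A = phi_1 / (1 - phi_2) = -0.483 / 1.119 = -0.431635,   B = c_1 / (1 - phi_2) = 0 / 1.119 = 0.
Insert (E2) into (E0): gamma(0) (1 - phi_2^2) = phi_1 (1 + phi_2) gamma(1) + c_0.
  phi_1 (1 + phi_2) = (-0.483)(0.881) = -0.425523,   1 - phi_2^2 = 0.985839.
Replace gamma(1) by A gamma(0) + B and collect gamma(0):
  gamma(0) [0.985839 - (-0.425523)(-0.431635)] = c_0 = 3
  gamma(0) * 0.802168 = 3
  gamma(0) = 3 / 0.802168 = 3.739864.
  gamma(1) = A gamma(0) = (-0.431635)(3.739864) = -1.614258.
  gamma(2) = phi_1 gamma(1) + phi_2 gamma(0) = (-0.483)(-1.614258) + (-0.119)(3.739864) = 0.334643.
Therefore gamma(2) = 0.3346 (to 4 decimal places).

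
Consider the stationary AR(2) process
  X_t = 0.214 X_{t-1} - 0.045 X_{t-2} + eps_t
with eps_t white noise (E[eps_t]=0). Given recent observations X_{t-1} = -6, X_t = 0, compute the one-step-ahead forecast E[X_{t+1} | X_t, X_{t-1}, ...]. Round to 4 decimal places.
E[X_{t+1} \mid \mathcal F_t] = 0.2700

For an AR(p) model X_t = c + sum_i phi_i X_{t-i} + eps_t, the
one-step-ahead conditional mean is
  E[X_{t+1} | X_t, ...] = c + sum_i phi_i X_{t+1-i}.
Substitute known values:
  E[X_{t+1} | ...] = (0.214) * (0) + (-0.045) * (-6)
                   = 0.2700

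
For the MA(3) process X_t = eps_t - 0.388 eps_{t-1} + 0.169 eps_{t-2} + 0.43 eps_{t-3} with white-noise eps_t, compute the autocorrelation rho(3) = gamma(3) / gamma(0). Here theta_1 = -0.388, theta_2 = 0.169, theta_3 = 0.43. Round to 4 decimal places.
\rho(3) = 0.3152

For an MA(q) process with theta_0 = 1, the autocovariance is
  gamma(k) = sigma^2 * sum_{i=0..q-k} theta_i * theta_{i+k},
and rho(k) = gamma(k) / gamma(0). Sigma^2 cancels.
  numerator   = (1)*(0.43) = 0.43.
  denominator = (1)^2 + (-0.388)^2 + (0.169)^2 + (0.43)^2 = 1.364005.
  rho(3) = 0.43 / 1.364005 = 0.3152.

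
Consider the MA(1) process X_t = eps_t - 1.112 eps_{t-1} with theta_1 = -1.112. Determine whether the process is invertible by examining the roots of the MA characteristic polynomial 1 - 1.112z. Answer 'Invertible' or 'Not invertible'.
\text{Not invertible}

The MA(q) characteristic polynomial is P(z) = 1 - 1.112z.
Invertibility requires all roots to lie outside the unit circle, i.e. |z| > 1 for every root.
This is linear in z: 1 + (-1.112) z = 0  =>  z = -1/(-1.112) = 0.899281,  |z| = 0.899281.
Moduli of all roots: 0.8993.
All moduli strictly greater than 1? No.
Verdict: Not invertible.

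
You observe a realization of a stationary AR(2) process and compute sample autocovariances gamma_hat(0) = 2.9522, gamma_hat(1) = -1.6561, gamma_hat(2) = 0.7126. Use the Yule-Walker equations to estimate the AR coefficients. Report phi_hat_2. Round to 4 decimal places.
\hat\phi_{2} = -0.1070

The Yule-Walker equations for an AR(p) process read, in matrix form,
  Gamma_p phi = r_p,   with   (Gamma_p)_{ij} = gamma(|i - j|),
                       (r_p)_i = gamma(i),   i,j = 1..p.
Substitute the sample gammas (Toeplitz matrix and right-hand side of size 2):
  Gamma_p = [[2.9522, -1.6561], [-1.6561, 2.9522]]
  r_p     = [-1.6561, 0.7126]
Written out:
  2.9522 phi_1 - 1.6561 phi_2 = -1.6561
  -1.6561 phi_1 + 2.9522 phi_2 = 0.7126
Solve by Cramer's rule:
  det = gamma(0)^2 - gamma(1)^2 = (2.9522)^2 - (-1.6561)^2 = 8.71548484 - 2.74266721 = 5.97281763
  phi_hat_1 = [gamma(1) gamma(0) - gamma(1) gamma(2)] / det = [(-1.6561)(2.9522) - (-1.6561)(0.7126)] / 5.97281763 = -3.70900156 / 5.97281763 = -0.621
  phi_hat_2 = [gamma(0) gamma(2) - gamma(1)^2] / det = [(2.9522)(0.7126) - (-1.6561)^2] / 5.97281763 = -0.63892949 / 5.97281763 = -0.107
So phi_hat = [-0.6210, -0.1070].
Therefore phi_hat_2 = -0.1070.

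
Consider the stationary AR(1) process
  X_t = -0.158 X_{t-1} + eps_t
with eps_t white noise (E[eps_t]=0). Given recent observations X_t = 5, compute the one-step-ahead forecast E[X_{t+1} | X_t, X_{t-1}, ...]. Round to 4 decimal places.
E[X_{t+1} \mid \mathcal F_t] = -0.7900

For an AR(p) model X_t = c + sum_i phi_i X_{t-i} + eps_t, the
one-step-ahead conditional mean is
  E[X_{t+1} | X_t, ...] = c + sum_i phi_i X_{t+1-i}.
Substitute known values:
  E[X_{t+1} | ...] = (-0.158) * (5)
                   = -0.7900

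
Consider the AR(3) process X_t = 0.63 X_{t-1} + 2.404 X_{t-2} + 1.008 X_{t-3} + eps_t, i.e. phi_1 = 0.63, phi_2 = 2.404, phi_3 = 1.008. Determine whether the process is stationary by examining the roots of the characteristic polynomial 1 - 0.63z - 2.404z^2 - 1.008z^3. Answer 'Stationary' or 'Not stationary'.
\text{Not stationary}

The AR(p) characteristic polynomial is P(z) = 1 - 0.63z - 2.404z^2 - 1.008z^3.
Stationarity requires all roots to lie outside the unit circle, i.e. |z| > 1 for every root.
Degree 3: look for a simple real root z0 first, then factor out (1 - z/z0) and solve the remaining quadratic.
Testing z0 = -1.25: P(-1.25) = 1 + (-0.63)(-1.25) + (-2.404)(-1.25)^2 + (-1.008)(-1.25)^3
  = 1 + (0.7875) + (-3.75625) + (1.96875) = 0.  So z_0 = -1.25 is a root, |z_0| = 1.25.
Divide out the factor (1 + 0.8 z) = (1 - z/z0) (since 1/z0 = -0.8):
  P(z) = (1 + 0.8 z)(1 + (-1.43) z + (-1.26) z^2)
  [check: z-coef -1.43 - (-0.8) = -0.63; z^2-coef -1.26 - (-0.8)(-1.43) = -2.404; z^3-coef -(-0.8)(-1.26) = -1.008.]
Remaining roots from the quadratic factor 1 + (-1.43) z + (-1.26) z^2:
  Set 1 + (-1.43) z + (-1.26) z^2 = 0, i.e. a z^2 + b z + c = 0 with a = -1.26, b = -1.43, c = 1.
  Discriminant D = b^2 - 4ac = (-1.43)^2 - 4*(-1.26)*1 = 2.0449 - (-5.04) = 7.0849.
  D >= 0, so the roots are real: z = (-b +/- sqrt(D)) / (2a) = (1.43 +/- 2.661748) / (-2.52).
    z_1 = (1.43 + 2.661748) / (-2.52) = -1.6237,   |z_1| = 1.6237.
    z_2 = (1.43 - 2.661748) / (-2.52) = 0.4888,   |z_2| = 0.4888.
Moduli of all roots: 1.2500, 1.6237, 0.4888.
All moduli strictly greater than 1? No.
Verdict: Not stationary.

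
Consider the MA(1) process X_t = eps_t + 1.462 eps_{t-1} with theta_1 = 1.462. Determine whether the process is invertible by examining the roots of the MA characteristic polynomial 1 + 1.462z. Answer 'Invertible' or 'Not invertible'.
\text{Not invertible}

The MA(q) characteristic polynomial is P(z) = 1 + 1.462z.
Invertibility requires all roots to lie outside the unit circle, i.e. |z| > 1 for every root.
This is linear in z: 1 + (1.462) z = 0  =>  z = -1/(1.462) = -0.683995,  |z| = 0.683995.
Moduli of all roots: 0.6840.
All moduli strictly greater than 1? No.
Verdict: Not invertible.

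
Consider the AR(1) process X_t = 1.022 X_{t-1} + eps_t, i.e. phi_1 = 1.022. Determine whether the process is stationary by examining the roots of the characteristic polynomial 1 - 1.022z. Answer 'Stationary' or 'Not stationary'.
\text{Not stationary}

The AR(p) characteristic polynomial is P(z) = 1 - 1.022z.
Stationarity requires all roots to lie outside the unit circle, i.e. |z| > 1 for every root.
This is linear in z: 1 + (-1.022) z = 0  =>  z = -1/(-1.022) = 0.978474,  |z| = 0.978474.
Moduli of all roots: 0.9785.
All moduli strictly greater than 1? No.
Verdict: Not stationary.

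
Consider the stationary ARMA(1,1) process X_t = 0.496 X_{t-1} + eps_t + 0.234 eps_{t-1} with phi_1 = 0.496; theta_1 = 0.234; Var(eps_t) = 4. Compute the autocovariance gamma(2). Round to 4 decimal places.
\gamma(2) = 2.1438

Multiply the model equation by X_{t-k} and take expectations. With theta_0 = psi_0 = 1 and psi_j the MA(infinity) weights, this gives
  gamma(k) - sum_i phi_i gamma(k-i) = c_k,
  c_k = sigma^2 * sum_{j=k..q} theta_j psi_{j-k}   (c_k = 0 for k > q),
using gamma(-m) = gamma(m).
psi-weights needed (psi_j = theta_j + sum_i phi_i psi_{j-i}):
  psi_1 = theta_1 + phi_1 = 0.234 + (0.496) = 0.73
Right-hand sides:
  c_0 = sigma^2 (1 + theta_1 psi_1) = 4 * (1 + (0.234)(0.73)) = 4 * 1.17082 = 4.68328
  c_1 = sigma^2 theta_1 = 4 * (0.234) = 0.936
  c_2 = 0
Equations for k = 0 and k = 1 (AR order 1):
  gamma(0) = phi_1 gamma(1) + c_0
  gamma(1) = phi_1 gamma(0) + c_1
Substituting the second into the first: gamma(0) (1 - phi_1^2) = c_0 + phi_1 c_1, so
  gamma(0) = (c_0 + phi_1 c_1) / (1 - phi_1^2) = (4.68328 + (0.496)(0.936)) / (1 - (0.496)^2) = 5.147536 / 0.753984 = 6.827116.
  gamma(1) = phi_1 gamma(0) + c_1 = (0.496)(6.827116) + (0.936) = 4.322249.
For k = 2 (> q): gamma(2) = phi_1 gamma(1) = (0.496)(4.322249) = 2.143836.
Therefore gamma(2) = 2.1438 (to 4 decimal places).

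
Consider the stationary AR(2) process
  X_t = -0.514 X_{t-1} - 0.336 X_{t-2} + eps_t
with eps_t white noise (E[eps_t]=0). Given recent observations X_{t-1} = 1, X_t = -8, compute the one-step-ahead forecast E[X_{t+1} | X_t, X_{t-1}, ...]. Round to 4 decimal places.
E[X_{t+1} \mid \mathcal F_t] = 3.7760

For an AR(p) model X_t = c + sum_i phi_i X_{t-i} + eps_t, the
one-step-ahead conditional mean is
  E[X_{t+1} | X_t, ...] = c + sum_i phi_i X_{t+1-i}.
Substitute known values:
  E[X_{t+1} | ...] = (-0.514) * (-8) + (-0.336) * (1)
                   = 3.7760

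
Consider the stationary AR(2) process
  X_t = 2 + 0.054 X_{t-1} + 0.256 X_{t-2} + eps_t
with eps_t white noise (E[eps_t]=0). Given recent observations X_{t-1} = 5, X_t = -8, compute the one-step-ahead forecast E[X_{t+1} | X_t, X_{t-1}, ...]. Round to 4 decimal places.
E[X_{t+1} \mid \mathcal F_t] = 2.8480

For an AR(p) model X_t = c + sum_i phi_i X_{t-i} + eps_t, the
one-step-ahead conditional mean is
  E[X_{t+1} | X_t, ...] = c + sum_i phi_i X_{t+1-i}.
Substitute known values:
  E[X_{t+1} | ...] = 2 + (0.054) * (-8) + (0.256) * (5)
                   = 2.8480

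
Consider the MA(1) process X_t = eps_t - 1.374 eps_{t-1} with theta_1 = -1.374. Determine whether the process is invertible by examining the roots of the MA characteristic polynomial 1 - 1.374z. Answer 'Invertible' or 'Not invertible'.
\text{Not invertible}

The MA(q) characteristic polynomial is P(z) = 1 - 1.374z.
Invertibility requires all roots to lie outside the unit circle, i.e. |z| > 1 for every root.
This is linear in z: 1 + (-1.374) z = 0  =>  z = -1/(-1.374) = 0.727802,  |z| = 0.727802.
Moduli of all roots: 0.7278.
All moduli strictly greater than 1? No.
Verdict: Not invertible.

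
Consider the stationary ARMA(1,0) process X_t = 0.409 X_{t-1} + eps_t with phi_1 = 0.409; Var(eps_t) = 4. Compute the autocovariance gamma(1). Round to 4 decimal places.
\gamma(1) = 1.9646

Multiply the model equation by X_{t-k} and take expectations. With theta_0 = psi_0 = 1 and psi_j the MA(infinity) weights, this gives
  gamma(k) - sum_i phi_i gamma(k-i) = c_k,
  c_k = sigma^2 * sum_{j=k..q} theta_j psi_{j-k}   (c_k = 0 for k > q),
using gamma(-m) = gamma(m).
Pure AR (q = 0): c_0 = sigma^2 = 4, c_k = 0 for k >= 1.
Equations for k = 0 and k = 1 (AR order 1):
  gamma(0) = phi_1 gamma(1) + c_0
  gamma(1) = phi_1 gamma(0) + c_1
Substituting the second into the first: gamma(0) (1 - phi_1^2) = c_0 + phi_1 c_1, so
  gamma(0) = c_0 / (1 - phi_1^2) = 4 / (1 - (0.409)^2) = 4 / 0.832719 = 4.803541.
  gamma(1) = phi_1 gamma(0) = (0.409)(4.803541) = 1.964648.
Therefore gamma(1) = 1.9646 (to 4 decimal places).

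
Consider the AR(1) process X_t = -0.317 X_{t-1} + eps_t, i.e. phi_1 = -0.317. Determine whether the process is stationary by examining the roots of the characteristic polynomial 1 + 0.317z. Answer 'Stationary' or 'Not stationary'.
\text{Stationary}

The AR(p) characteristic polynomial is P(z) = 1 + 0.317z.
Stationarity requires all roots to lie outside the unit circle, i.e. |z| > 1 for every root.
This is linear in z: 1 + (0.317) z = 0  =>  z = -1/(0.317) = -3.154574,  |z| = 3.154574.
Moduli of all roots: 3.1546.
All moduli strictly greater than 1? Yes.
Verdict: Stationary.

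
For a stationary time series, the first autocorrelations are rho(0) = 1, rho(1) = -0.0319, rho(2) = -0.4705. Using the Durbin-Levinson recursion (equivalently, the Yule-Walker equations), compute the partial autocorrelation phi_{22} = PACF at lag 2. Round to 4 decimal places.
\phi_{22} = -0.4720

The PACF at lag k is phi_{kk}, the last component of the solution
to the Yule-Walker system G_k phi = r_k where
  (G_k)_{ij} = rho(|i - j|), (r_k)_i = rho(i), i,j = 1..k.
Equivalently, Durbin-Levinson gives phi_{kk} iteratively:
  phi_{11} = rho(1)
  phi_{kk} = [rho(k) - sum_{j=1..k-1} phi_{k-1,j} rho(k-j)]
            / [1 - sum_{j=1..k-1} phi_{k-1,j} rho(j)],
  phi_{k,j} = phi_{k-1,j} - phi_{kk} phi_{k-1,k-j},  j = 1..k-1.
Step k = 1:
  phi_11 = rho(1) = -0.0319.
Step k = 2:
  phi_22 = [rho(2) - phi_11 rho(1)] / [1 - phi_11 rho(1)] = [-0.4705 - (-0.0319)(-0.0319)] / [1 - (-0.0319)(-0.0319)]
         = -0.47151761 / 0.99898239 = -0.472.
Therefore phi_{22} = -0.4720.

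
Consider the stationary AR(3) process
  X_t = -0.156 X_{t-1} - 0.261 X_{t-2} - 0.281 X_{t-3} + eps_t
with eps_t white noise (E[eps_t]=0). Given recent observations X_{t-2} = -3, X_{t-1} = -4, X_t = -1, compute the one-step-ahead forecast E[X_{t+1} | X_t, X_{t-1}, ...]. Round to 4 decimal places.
E[X_{t+1} \mid \mathcal F_t] = 2.0430

For an AR(p) model X_t = c + sum_i phi_i X_{t-i} + eps_t, the
one-step-ahead conditional mean is
  E[X_{t+1} | X_t, ...] = c + sum_i phi_i X_{t+1-i}.
Substitute known values:
  E[X_{t+1} | ...] = (-0.156) * (-1) + (-0.261) * (-4) + (-0.281) * (-3)
                   = 2.0430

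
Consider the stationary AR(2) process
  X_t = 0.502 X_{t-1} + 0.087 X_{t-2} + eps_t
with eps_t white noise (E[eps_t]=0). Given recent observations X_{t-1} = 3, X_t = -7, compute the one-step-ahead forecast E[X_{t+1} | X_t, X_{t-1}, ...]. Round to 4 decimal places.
E[X_{t+1} \mid \mathcal F_t] = -3.2530

For an AR(p) model X_t = c + sum_i phi_i X_{t-i} + eps_t, the
one-step-ahead conditional mean is
  E[X_{t+1} | X_t, ...] = c + sum_i phi_i X_{t+1-i}.
Substitute known values:
  E[X_{t+1} | ...] = (0.502) * (-7) + (0.087) * (3)
                   = -3.2530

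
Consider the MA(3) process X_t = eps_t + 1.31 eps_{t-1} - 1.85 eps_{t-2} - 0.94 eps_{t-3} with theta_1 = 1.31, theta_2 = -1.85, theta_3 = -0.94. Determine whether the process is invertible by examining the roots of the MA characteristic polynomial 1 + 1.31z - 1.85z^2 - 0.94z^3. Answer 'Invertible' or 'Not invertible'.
\text{Not invertible}

The MA(q) characteristic polynomial is P(z) = 1 + 1.31z - 1.85z^2 - 0.94z^3.
Invertibility requires all roots to lie outside the unit circle, i.e. |z| > 1 for every root.
Degree 3: look for a simple real root z0 first, then factor out (1 - z/z0) and solve the remaining quadratic.
Testing z0 = -0.5: P(-0.5) = 1 + (1.31)(-0.5) + (-1.85)(-0.5)^2 + (-0.94)(-0.5)^3
  = 1 + (-0.655) + (-0.4625) + (0.1175) = 0.  So z_0 = -0.5 is a root, |z_0| = 0.5.
Divide out the factor (1 + 2 z) = (1 - z/z0) (since 1/z0 = -2):
  P(z) = (1 + 2 z)(1 + (-0.69) z + (-0.47) z^2)
  [check: z-coef -0.69 - (-2) = 1.31; z^2-coef -0.47 - (-2)(-0.69) = -1.85; z^3-coef -(-2)(-0.47) = -0.94.]
Remaining roots from the quadratic factor 1 + (-0.69) z + (-0.47) z^2:
  Set 1 + (-0.69) z + (-0.47) z^2 = 0, i.e. a z^2 + b z + c = 0 with a = -0.47, b = -0.69, c = 1.
  Discriminant D = b^2 - 4ac = (-0.69)^2 - 4*(-0.47)*1 = 0.4761 - (-1.88) = 2.3561.
  D >= 0, so the roots are real: z = (-b +/- sqrt(D)) / (2a) = (0.69 +/- 1.534959) / (-0.94).
    z_1 = (0.69 + 1.534959) / (-0.94) = -2.367,   |z_1| = 2.367.
    z_2 = (0.69 - 1.534959) / (-0.94) = 0.8989,   |z_2| = 0.8989.
Moduli of all roots: 0.5000, 2.3670, 0.8989.
All moduli strictly greater than 1? No.
Verdict: Not invertible.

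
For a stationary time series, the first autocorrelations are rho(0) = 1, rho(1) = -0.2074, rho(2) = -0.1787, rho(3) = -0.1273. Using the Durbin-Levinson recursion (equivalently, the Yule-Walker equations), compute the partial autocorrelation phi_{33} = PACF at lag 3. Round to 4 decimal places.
\phi_{33} = -0.2440

The PACF at lag k is phi_{kk}, the last component of the solution
to the Yule-Walker system G_k phi = r_k where
  (G_k)_{ij} = rho(|i - j|), (r_k)_i = rho(i), i,j = 1..k.
Equivalently, Durbin-Levinson gives phi_{kk} iteratively:
  phi_{11} = rho(1)
  phi_{kk} = [rho(k) - sum_{j=1..k-1} phi_{k-1,j} rho(k-j)]
            / [1 - sum_{j=1..k-1} phi_{k-1,j} rho(j)],
  phi_{k,j} = phi_{k-1,j} - phi_{kk} phi_{k-1,k-j},  j = 1..k-1.
Step k = 1:
  phi_11 = rho(1) = -0.2074.
Step k = 2:
  phi_22 = [rho(2) - phi_11 rho(1)] / [1 - phi_11 rho(1)] = [-0.1787 - (-0.2074)(-0.2074)] / [1 - (-0.2074)(-0.2074)]
         = -0.22171476 / 0.95698524 = -0.23168.
  Update: phi_21 = phi_11 - phi_22 phi_11 = -0.2074 - (-0.23168)(-0.2074) = -0.255451.
Step k = 3:
  phi_33 = [rho(3) - phi_21 rho(2) - phi_22 rho(1)] / [1 - phi_21 rho(1) - phi_22 rho(2)]
    numerator   = -0.1273 - (-0.255451)(-0.1787) - (-0.23168)(-0.2074) = -0.22099953
    denominator = 1 - (-0.255451)(-0.2074) - (-0.23168)(-0.1787) = 0.90561827
  phi_33 = -0.22099953 / 0.90561827 = -0.244.
Therefore phi_{33} = -0.2440.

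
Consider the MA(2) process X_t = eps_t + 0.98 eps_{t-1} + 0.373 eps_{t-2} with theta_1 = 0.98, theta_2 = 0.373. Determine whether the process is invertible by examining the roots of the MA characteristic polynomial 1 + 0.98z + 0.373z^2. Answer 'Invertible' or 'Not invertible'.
\text{Invertible}

The MA(q) characteristic polynomial is P(z) = 1 + 0.98z + 0.373z^2.
Invertibility requires all roots to lie outside the unit circle, i.e. |z| > 1 for every root.
Set 1 + (0.98) z + (0.373) z^2 = 0, i.e. a z^2 + b z + c = 0 with a = 0.373, b = 0.98, c = 1.
Discriminant D = b^2 - 4ac = (0.98)^2 - 4*(0.373)*1 = 0.9604 - (1.492) = -0.5316.
D < 0, so the roots are the complex-conjugate pair z = (-b +/- i sqrt(-D)) / (2a) = -1.3137 +/- 0.9774i.
For a conjugate pair |z|^2 = z * conj(z) = (product of roots) = c/a = 1/(0.373) = 2.680965, so |z| = sqrt(2.680965) = 1.6374 for both roots.
Moduli of all roots: 1.6374, 1.6374.
All moduli strictly greater than 1? Yes.
Verdict: Invertible.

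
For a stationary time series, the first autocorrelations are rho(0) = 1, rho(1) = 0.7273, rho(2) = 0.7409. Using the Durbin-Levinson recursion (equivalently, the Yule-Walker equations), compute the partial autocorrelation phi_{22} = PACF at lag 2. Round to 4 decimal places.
\phi_{22} = 0.4499

The PACF at lag k is phi_{kk}, the last component of the solution
to the Yule-Walker system G_k phi = r_k where
  (G_k)_{ij} = rho(|i - j|), (r_k)_i = rho(i), i,j = 1..k.
Equivalently, Durbin-Levinson gives phi_{kk} iteratively:
  phi_{11} = rho(1)
  phi_{kk} = [rho(k) - sum_{j=1..k-1} phi_{k-1,j} rho(k-j)]
            / [1 - sum_{j=1..k-1} phi_{k-1,j} rho(j)],
  phi_{k,j} = phi_{k-1,j} - phi_{kk} phi_{k-1,k-j},  j = 1..k-1.
Step k = 1:
  phi_11 = rho(1) = 0.7273.
Step k = 2:
  phi_22 = [rho(2) - phi_11 rho(1)] / [1 - phi_11 rho(1)] = [0.7409 - (0.7273)(0.7273)] / [1 - (0.7273)(0.7273)]
         = 0.21193471 / 0.47103471 = 0.4499.
Therefore phi_{22} = 0.4499.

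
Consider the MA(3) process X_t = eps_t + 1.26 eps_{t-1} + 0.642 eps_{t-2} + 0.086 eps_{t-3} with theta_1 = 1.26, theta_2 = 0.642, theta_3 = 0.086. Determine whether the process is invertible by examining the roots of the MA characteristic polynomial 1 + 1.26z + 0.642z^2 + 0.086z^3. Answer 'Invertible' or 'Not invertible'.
\text{Invertible}

The MA(q) characteristic polynomial is P(z) = 1 + 1.26z + 0.642z^2 + 0.086z^3.
Invertibility requires all roots to lie outside the unit circle, i.e. |z| > 1 for every root.
Degree 3: look for a simple real root z0 first, then factor out (1 - z/z0) and solve the remaining quadratic.
Testing z0 = -5: P(-5) = 1 + (1.26)(-5) + (0.642)(-5)^2 + (0.086)(-5)^3
  = 1 + (-6.3) + (16.05) + (-10.75) = 0.  So z_0 = -5 is a root, |z_0| = 5.
Divide out the factor (1 + 0.2 z) = (1 - z/z0) (since 1/z0 = -0.2):
  P(z) = (1 + 0.2 z)(1 + (1.06) z + (0.43) z^2)
  [check: z-coef 1.06 - (-0.2) = 1.26; z^2-coef 0.43 - (-0.2)(1.06) = 0.642; z^3-coef -(-0.2)(0.43) = 0.086.]
Remaining roots from the quadratic factor 1 + (1.06) z + (0.43) z^2:
  Set 1 + (1.06) z + (0.43) z^2 = 0, i.e. a z^2 + b z + c = 0 with a = 0.43, b = 1.06, c = 1.
  Discriminant D = b^2 - 4ac = (1.06)^2 - 4*(0.43)*1 = 1.1236 - (1.72) = -0.5964.
  D < 0, so the roots are the complex-conjugate pair z = (-b +/- i sqrt(-D)) / (2a) = -1.2326 +/- 0.898i.
  For a conjugate pair |z|^2 = z * conj(z) = (product of roots) = c/a = 1/(0.43) = 2.325581, so |z| = sqrt(2.325581) = 1.525 for both roots.
Moduli of all roots: 5.0000, 1.5250, 1.5250.
All moduli strictly greater than 1? Yes.
Verdict: Invertible.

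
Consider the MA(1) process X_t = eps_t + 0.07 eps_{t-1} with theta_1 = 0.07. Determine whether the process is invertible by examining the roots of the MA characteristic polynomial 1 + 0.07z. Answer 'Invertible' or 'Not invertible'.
\text{Invertible}

The MA(q) characteristic polynomial is P(z) = 1 + 0.07z.
Invertibility requires all roots to lie outside the unit circle, i.e. |z| > 1 for every root.
This is linear in z: 1 + (0.07) z = 0  =>  z = -1/(0.07) = -14.285714,  |z| = 14.285714.
Moduli of all roots: 14.2857.
All moduli strictly greater than 1? Yes.
Verdict: Invertible.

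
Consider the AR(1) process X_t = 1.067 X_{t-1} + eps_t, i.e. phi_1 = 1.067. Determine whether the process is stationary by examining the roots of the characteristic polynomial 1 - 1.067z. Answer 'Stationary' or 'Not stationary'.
\text{Not stationary}

The AR(p) characteristic polynomial is P(z) = 1 - 1.067z.
Stationarity requires all roots to lie outside the unit circle, i.e. |z| > 1 for every root.
This is linear in z: 1 + (-1.067) z = 0  =>  z = -1/(-1.067) = 0.937207,  |z| = 0.937207.
Moduli of all roots: 0.9372.
All moduli strictly greater than 1? No.
Verdict: Not stationary.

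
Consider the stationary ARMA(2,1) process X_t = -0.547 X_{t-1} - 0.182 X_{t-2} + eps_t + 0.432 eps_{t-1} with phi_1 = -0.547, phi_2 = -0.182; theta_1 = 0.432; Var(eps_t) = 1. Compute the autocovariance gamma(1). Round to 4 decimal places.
\gamma(1) = -0.1137

Multiply the model equation by X_{t-k} and take expectations. With theta_0 = psi_0 = 1 and psi_j the MA(infinity) weights, this gives
  gamma(k) - sum_i phi_i gamma(k-i) = c_k,
  c_k = sigma^2 * sum_{j=k..q} theta_j psi_{j-k}   (c_k = 0 for k > q),
using gamma(-m) = gamma(m).
psi-weights needed (psi_j = theta_j + sum_i phi_i psi_{j-i}):
  psi_1 = theta_1 + phi_1 = 0.432 + (-0.547) = -0.115
Right-hand sides:
  c_0 = sigma^2 (1 + theta_1 psi_1) = 1 * (1 + (0.432)(-0.115)) = 1 * 0.95032 = 0.95032
  c_1 = sigma^2 theta_1 = 1 * (0.432) = 0.432
  c_2 = 0
Equations for k = 0, 1, 2 (AR order 2, c_2 = 0):
  (E0) gamma(0) = phi_1 gamma(1) + phi_2 gamma(2) + c_0
  (E1) gamma(1) = phi_1 gamma(0) + phi_2 gamma(1) + c_1
  (E2) gamma(2) = phi_1 gamma(1) + phi_2 gamma(0)
From (E1): gamma(1) = A gamma(0) + B with
  A = phi_1 / (1 - phi_2) = -0.547 / 1.182 = -0.462775,   B = c_1 / (1 - phi_2) = 0.432 / 1.182 = 0.365482.
Insert (E2) into (E0): gamma(0) (1 - phi_2^2) = phi_1 (1 + phi_2) gamma(1) + c_0.
  phi_1 (1 + phi_2) = (-0.547)(0.818) = -0.447446,   1 - phi_2^2 = 0.966876.
Replace gamma(1) by A gamma(0) + B and collect gamma(0):
  gamma(0) [0.966876 - (-0.447446)(-0.462775)] = (-0.447446)(0.365482) + 0.95032
  gamma(0) * 0.759809 = 0.786786
  gamma(0) = 0.786786 / 0.759809 = 1.035505.
  gamma(1) = A gamma(0) + B = (-0.462775)(1.035505) + (0.365482) = -0.113724.
Therefore gamma(1) = -0.1137 (to 4 decimal places).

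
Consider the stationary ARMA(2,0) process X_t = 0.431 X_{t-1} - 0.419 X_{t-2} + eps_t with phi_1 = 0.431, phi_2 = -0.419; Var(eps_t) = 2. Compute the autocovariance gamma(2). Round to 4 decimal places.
\gamma(2) = -0.7699

Multiply the model equation by X_{t-k} and take expectations. With theta_0 = psi_0 = 1 and psi_j the MA(infinity) weights, this gives
  gamma(k) - sum_i phi_i gamma(k-i) = c_k,
  c_k = sigma^2 * sum_{j=k..q} theta_j psi_{j-k}   (c_k = 0 for k > q),
using gamma(-m) = gamma(m).
Pure AR (q = 0): c_0 = sigma^2 = 2, c_k = 0 for k >= 1.
Equations for k = 0, 1, 2 (AR order 2, c_2 = 0):
  (E0) gamma(0) = phi_1 gamma(1) + phi_2 gamma(2) + c_0
  (E1) gamma(1) = phi_1 gamma(0) + phi_2 gamma(1) + c_1
  (E2) gamma(2) = phi_1 gamma(1) + phi_2 gamma(0)
From (E1): gamma(1) = A gamma(0) + B with
  A = phi_1 / (1 - phi_2) = 0.431 / 1.419 = 0.303735,   B = c_1 / (1 - phi_2) = 0 / 1.419 = 0.
Insert (E2) into (E0): gamma(0) (1 - phi_2^2) = phi_1 (1 + phi_2) gamma(1) + c_0.
  phi_1 (1 + phi_2) = (0.431)(0.581) = 0.250411,   1 - phi_2^2 = 0.824439.
Replace gamma(1) by A gamma(0) + B and collect gamma(0):
  gamma(0) [0.824439 - (0.250411)(0.303735)] = c_0 = 2
  gamma(0) * 0.74838 = 2
  gamma(0) = 2 / 0.74838 = 2.672438.
  gamma(1) = A gamma(0) = (0.303735)(2.672438) = 0.811713.
  gamma(2) = phi_1 gamma(1) + phi_2 gamma(0) = (0.431)(0.811713) + (-0.419)(2.672438) = -0.769903.
Therefore gamma(2) = -0.7699 (to 4 decimal places).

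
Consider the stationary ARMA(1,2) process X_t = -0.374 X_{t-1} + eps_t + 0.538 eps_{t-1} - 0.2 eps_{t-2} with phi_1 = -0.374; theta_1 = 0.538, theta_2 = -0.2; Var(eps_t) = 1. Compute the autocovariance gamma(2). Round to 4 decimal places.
\gamma(2) = -0.2342

Multiply the model equation by X_{t-k} and take expectations. With theta_0 = psi_0 = 1 and psi_j the MA(infinity) weights, this gives
  gamma(k) - sum_i phi_i gamma(k-i) = c_k,
  c_k = sigma^2 * sum_{j=k..q} theta_j psi_{j-k}   (c_k = 0 for k > q),
using gamma(-m) = gamma(m).
psi-weights needed (psi_j = theta_j + sum_i phi_i psi_{j-i}):
  psi_1 = theta_1 + phi_1 = 0.538 + (-0.374) = 0.164
  psi_2 = theta_2 + phi_1 psi_1 = -0.2 + (-0.374)(0.164) = -0.261336
Right-hand sides:
  c_0 = sigma^2 (1 + theta_1 psi_1 + theta_2 psi_2) = 1 * (1 + (0.538)(0.164) + (-0.2)(-0.261336)) = 1 * 1.140499 = 1.140499
  c_1 = sigma^2 (theta_1 + theta_2 psi_1) = 1 * (0.538 + (-0.2)(0.164)) = 0.5052
  c_2 = sigma^2 theta_2 = 1 * (-0.2) = -0.2
Equations for k = 0 and k = 1 (AR order 1):
  gamma(0) = phi_1 gamma(1) + c_0
  gamma(1) = phi_1 gamma(0) + c_1
Substituting the second into the first: gamma(0) (1 - phi_1^2) = c_0 + phi_1 c_1, so
  gamma(0) = (c_0 + phi_1 c_1) / (1 - phi_1^2) = (1.140499 + (-0.374)(0.5052)) / (1 - (-0.374)^2) = 0.951554 / 0.860124 = 1.106299.
  gamma(1) = phi_1 gamma(0) + c_1 = (-0.374)(1.106299) + (0.5052) = 0.091444.
For k = 2: gamma(2) = phi_1 gamma(1) + c_2
  = (-0.374)(0.091444) + (-0.2) = -0.2342.
Therefore gamma(2) = -0.2342 (to 4 decimal places).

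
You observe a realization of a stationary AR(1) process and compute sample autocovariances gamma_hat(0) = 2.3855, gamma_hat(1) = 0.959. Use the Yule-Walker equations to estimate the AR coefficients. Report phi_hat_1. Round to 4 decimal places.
\hat\phi_{1} = 0.4020

The Yule-Walker equations for an AR(p) process read, in matrix form,
  Gamma_p phi = r_p,   with   (Gamma_p)_{ij} = gamma(|i - j|),
                       (r_p)_i = gamma(i),   i,j = 1..p.
Substitute the sample gammas (Toeplitz matrix and right-hand side of size 1):
  Gamma_p = [[2.3855]]
  r_p     = [0.959]
With p = 1 this is the single equation gamma(0) phi_1 = gamma(1):
  phi_hat_1 = gamma(1) / gamma(0) = 0.959 / 2.3855 = 0.4020.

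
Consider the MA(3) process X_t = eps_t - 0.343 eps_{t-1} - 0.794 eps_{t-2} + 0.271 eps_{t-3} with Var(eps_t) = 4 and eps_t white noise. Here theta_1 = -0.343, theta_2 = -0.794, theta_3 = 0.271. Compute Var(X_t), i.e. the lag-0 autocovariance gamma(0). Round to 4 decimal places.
\gamma(0) = 7.2861

For an MA(q) process X_t = eps_t + sum_i theta_i eps_{t-i} with
Var(eps_t) = sigma^2, the variance is
  gamma(0) = sigma^2 * (1 + sum_i theta_i^2).
  sum_i theta_i^2 = (-0.343)^2 + (-0.794)^2 + (0.271)^2 = 0.117649 + 0.630436 + 0.073441 = 0.821526.
  gamma(0) = 4 * (1 + 0.821526) = 4 * 1.821526 = 7.286104, which rounds to 7.2861.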